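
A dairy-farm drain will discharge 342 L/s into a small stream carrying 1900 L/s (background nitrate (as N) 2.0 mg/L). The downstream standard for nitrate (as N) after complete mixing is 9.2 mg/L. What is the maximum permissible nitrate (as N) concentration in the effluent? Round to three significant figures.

At the limit, (Qr·Cr + Qe·Cₑ)/(Qr + Qe) = 9.2:
Cₑ = (2242·9.2 − 1900·2.000) / 342.0 = 49.20 mg/L.

49.2 mg/L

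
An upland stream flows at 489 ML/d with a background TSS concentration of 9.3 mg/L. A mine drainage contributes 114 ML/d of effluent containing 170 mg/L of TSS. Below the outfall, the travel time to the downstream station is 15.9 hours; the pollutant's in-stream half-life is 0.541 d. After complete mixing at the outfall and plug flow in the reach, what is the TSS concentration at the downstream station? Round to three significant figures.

17.0 mg/L

Conservation of mass: C = (489.0·9.300 + 114.0·170.0) / 603.0 = 23930/603.0 = 39.68 mg/L.
Half-life 0.541 d → k = ln 2 / 0.541 = 1.281 d⁻¹.
Applying C = C₀e^(−kt): 39.68 × 0.4279 = 16.98 mg/L.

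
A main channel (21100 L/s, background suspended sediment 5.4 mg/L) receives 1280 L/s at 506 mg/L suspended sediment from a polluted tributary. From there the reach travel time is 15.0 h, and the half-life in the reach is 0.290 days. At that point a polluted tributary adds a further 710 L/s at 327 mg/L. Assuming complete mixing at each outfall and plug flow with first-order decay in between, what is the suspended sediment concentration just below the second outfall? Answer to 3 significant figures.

17.5 mg/L

Mass balance: C = (21100·5.400 + 1280·506.0) / 22380 = 761600/22380 = 34.03 mg/L; combined flow 22380 L/s.
Half-life 0.290 d → k = ln 2 / 0.290 = 2.390 d⁻¹.
Applying C = C₀e^(−kt): 34.03 × 0.2245 = 7.640 mg/L.
Second outfall: C = (22380·7.640 + 710.0·327.0)/23090 = 17.46 mg/L.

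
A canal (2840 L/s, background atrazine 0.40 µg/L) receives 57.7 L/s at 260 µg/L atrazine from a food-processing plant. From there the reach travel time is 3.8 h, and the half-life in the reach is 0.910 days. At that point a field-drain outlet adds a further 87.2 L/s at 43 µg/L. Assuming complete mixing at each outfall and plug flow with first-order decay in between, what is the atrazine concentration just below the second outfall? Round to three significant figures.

6.05 µg/L

Flow-weighted average: C = (2840·0.4000 + 57.70·260.0) / 2898 = 16140/2898 = 5.569 µg/L; combined flow 2898 L/s.
Half-life 0.910 d → k = ln 2 / 0.910 = 0.7617 d⁻¹.
Decay over the reach: 5.569·exp(−kt) = 5.569·0.8864 = 4.937 µg/L.
At the second outfall, C = (2898·4.937 + 87.20·43.00) / (2898 + 87.20) = 6.048 µg/L.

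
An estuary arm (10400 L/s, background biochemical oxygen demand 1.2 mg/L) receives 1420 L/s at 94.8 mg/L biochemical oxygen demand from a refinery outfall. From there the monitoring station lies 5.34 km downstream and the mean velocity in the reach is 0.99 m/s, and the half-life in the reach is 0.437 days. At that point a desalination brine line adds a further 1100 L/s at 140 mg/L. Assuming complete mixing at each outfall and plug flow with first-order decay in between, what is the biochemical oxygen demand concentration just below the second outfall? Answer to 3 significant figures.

22.2 mg/L

Mass balance: C = (10400·1.200 + 1420·94.80) / 11820 = 147100/11820 = 12.44 mg/L; combined flow 11820 L/s.
Travel time t = 5.34·1000 / 0.99 = 5394 s = 1.498 h.
Half-life 0.437 d → k = ln 2 / 0.437 = 1.586 d⁻¹.
First-order decay: C = 12.44·exp(−k·t) = 12.44·0.9057 = 11.27 mg/L.
Second outfall: C = (11820·11.27 + 1100·140.0)/12920 = 22.23 mg/L.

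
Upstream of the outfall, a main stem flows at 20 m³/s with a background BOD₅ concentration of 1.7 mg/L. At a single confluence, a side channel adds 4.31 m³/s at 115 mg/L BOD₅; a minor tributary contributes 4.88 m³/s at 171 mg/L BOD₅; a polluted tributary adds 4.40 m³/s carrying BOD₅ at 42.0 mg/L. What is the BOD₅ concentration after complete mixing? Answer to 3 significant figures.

46.1 mg/L

Mixed concentration C = ΣQC/ΣQ = (20.00·1.700 + 4.310·115.0 + 4.880·171.0 + 4.400·42.00) / 33.59 = 1549/33.59 = 46.11 mg/L.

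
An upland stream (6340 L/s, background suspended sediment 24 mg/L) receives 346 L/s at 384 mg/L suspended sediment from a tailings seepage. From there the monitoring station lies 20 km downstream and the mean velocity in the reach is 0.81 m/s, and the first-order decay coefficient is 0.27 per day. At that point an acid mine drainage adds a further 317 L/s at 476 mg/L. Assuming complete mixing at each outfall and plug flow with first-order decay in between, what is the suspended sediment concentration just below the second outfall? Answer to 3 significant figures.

Conservation of mass: C = (6340·24.00 + 346.0·384.0) / 6686 = 285000/6686 = 42.63 mg/L; combined flow 6686 L/s.
Travel time t = 20·1000 / 0.81 = 24690 s = 6.859 h.
Decay over the reach: 42.63·exp(−kt) = 42.63·0.9257 = 39.46 mg/L.
Second outfall: C = (6686·39.46 + 317.0·476.0)/7003 = 59.22 mg/L.

59.2 mg/L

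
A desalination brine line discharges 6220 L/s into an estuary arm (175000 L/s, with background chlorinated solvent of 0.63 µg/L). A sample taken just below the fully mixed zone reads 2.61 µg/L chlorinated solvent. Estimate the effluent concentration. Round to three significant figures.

58.3 µg/L

Mass balance: 175000·0.6300 + 6220·Cₑ = 181200·2.610
→ Cₑ = (181200·2.610 − 175000·0.6300) / 6220 = 58.32 µg/L.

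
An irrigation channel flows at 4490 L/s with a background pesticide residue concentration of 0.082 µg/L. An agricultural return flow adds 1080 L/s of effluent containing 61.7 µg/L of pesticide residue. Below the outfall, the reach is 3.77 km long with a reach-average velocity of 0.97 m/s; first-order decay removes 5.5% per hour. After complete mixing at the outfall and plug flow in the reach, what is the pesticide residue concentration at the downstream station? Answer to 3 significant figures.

11.3 µg/L

Conservation of mass: C = (4490·0.08200 + 1080·61.70) / 5570 = 67000/5570 = 12.03 µg/L.
Travel time t = 3.77·1000 / 0.97 = 3887 s = 1.080 h.
5.5%/h lost → k = −ln(1 − 0.055) = 0.05657 h⁻¹.
After decay, C = 12.03 × e^(−kt) = 12.03 × 0.9408 = 11.32 µg/L.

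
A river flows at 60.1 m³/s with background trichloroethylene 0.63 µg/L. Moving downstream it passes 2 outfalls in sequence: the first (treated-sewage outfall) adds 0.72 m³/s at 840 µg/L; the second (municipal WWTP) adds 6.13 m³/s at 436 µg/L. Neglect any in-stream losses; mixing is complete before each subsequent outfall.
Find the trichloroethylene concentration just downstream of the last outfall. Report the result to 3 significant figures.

After outfall 1: Q = 60.10 + 0.7200 = 60.82 m³/s; C = (60.10·0.6300 + 0.7200·840.0)/60.82 = 10.57 µg/L.
After outfall 2: Q = 60.82 + 6.130 = 66.95 m³/s; C = (60.82·10.57 + 6.130·436.0)/66.95 = 49.52 µg/L.

49.5 µg/L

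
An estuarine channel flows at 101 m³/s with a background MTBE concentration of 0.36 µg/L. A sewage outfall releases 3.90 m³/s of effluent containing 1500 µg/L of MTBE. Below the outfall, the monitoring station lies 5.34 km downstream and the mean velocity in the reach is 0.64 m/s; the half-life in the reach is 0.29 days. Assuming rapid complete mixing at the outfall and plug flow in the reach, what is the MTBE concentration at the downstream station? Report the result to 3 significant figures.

44.5 µg/L

Mixed concentration C = ΣQC/ΣQ = (101.0·0.3600 + 3.900·1500) / 104.9 = 5886/104.9 = 56.11 µg/L.
Travel time t = 5.34·1000 / 0.64 = 8344 s = 2.318 h.
Half-life 0.29 d → k = ln 2 / 0.29 = 2.390 d⁻¹.
First-order decay: C = 56.11·exp(−k·t) = 56.11·0.7939 = 44.55 µg/L.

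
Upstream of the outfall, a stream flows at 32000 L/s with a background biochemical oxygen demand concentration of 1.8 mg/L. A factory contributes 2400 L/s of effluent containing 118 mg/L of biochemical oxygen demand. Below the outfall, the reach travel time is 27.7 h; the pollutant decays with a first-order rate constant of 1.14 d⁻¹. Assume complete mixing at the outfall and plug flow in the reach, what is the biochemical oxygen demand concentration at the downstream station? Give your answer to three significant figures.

2.66 mg/L

Flow-weighted average: C = (32000·1.800 + 2400·118.0) / 34400 = 340800/34400 = 9.907 mg/L.
Applying C = C₀e^(−kt): 9.907 × 0.2683 = 2.658 mg/L.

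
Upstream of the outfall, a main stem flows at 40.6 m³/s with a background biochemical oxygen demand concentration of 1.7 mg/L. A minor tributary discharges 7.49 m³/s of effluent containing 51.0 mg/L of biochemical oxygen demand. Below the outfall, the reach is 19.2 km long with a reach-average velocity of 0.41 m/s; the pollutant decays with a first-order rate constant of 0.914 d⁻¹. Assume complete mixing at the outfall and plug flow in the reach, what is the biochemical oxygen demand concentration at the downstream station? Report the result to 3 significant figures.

5.71 mg/L

Flow-weighted average: C = (40.60·1.700 + 7.490·51.00) / 48.09 = 451.0/48.09 = 9.378 mg/L.
Travel time t = 19.2·1000 / 0.41 = 46830 s = 13.01 h.
First-order decay: C = 9.378·exp(−k·t) = 9.378·0.6093 = 5.715 mg/L.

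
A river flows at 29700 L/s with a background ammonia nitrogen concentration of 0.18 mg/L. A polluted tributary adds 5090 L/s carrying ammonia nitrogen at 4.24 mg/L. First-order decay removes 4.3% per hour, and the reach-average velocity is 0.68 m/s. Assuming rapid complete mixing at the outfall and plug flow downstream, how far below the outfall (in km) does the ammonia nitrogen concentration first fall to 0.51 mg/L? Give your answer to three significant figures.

Mixed concentration C = ΣQC/ΣQ = (29700·0.1800 + 5090·4.240) / 34790 = 26930/34790 = 0.7740 mg/L.
4.3%/h lost → k = −ln(1 − 0.043) = 0.04395 h⁻¹.
Set 0.7740·exp(−k·t) = 0.51 → t = ln(0.7740/0.51)/k = 34170 s = 9.491 h.
Distance = v·t = 0.68·34170 = 23240 m = 23.24 km.

23.2 km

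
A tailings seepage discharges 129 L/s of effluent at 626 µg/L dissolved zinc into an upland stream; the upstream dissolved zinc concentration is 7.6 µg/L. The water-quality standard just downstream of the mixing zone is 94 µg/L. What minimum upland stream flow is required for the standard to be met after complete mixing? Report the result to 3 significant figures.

794 L/s

Set C_mix = 94: (Q·7.600 + 129.0·626.0) / (Q + 129.0) = 94
→ Q = 129.0·(626.0 − 94)/(94 − 7.600) = 794.3 L/s.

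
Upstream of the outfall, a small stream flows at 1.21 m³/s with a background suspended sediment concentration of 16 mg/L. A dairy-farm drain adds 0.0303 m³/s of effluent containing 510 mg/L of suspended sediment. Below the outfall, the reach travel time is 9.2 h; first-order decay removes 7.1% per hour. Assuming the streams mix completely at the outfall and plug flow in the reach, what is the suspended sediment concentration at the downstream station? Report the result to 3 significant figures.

Conservation of mass: C = (1.210·16.00 + 0.03030·510.0) / 1.240 = 34.81/1.240 = 28.07 mg/L.
7.1%/h lost → k = −ln(1 − 0.071) = 0.07365 h⁻¹.
First-order decay: C = 28.07·exp(−k·t) = 28.07·0.5079 = 14.25 mg/L.

14.3 mg/L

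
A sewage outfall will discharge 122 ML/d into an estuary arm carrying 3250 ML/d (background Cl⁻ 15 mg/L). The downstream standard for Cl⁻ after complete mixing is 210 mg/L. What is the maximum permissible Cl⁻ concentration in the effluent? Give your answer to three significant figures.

At the limit, (Qr·Cr + Qe·Cₑ)/(Qr + Qe) = 210:
Cₑ = (3372·210 − 3250·15.00) / 122.0 = 5405 mg/L.

5400 mg/L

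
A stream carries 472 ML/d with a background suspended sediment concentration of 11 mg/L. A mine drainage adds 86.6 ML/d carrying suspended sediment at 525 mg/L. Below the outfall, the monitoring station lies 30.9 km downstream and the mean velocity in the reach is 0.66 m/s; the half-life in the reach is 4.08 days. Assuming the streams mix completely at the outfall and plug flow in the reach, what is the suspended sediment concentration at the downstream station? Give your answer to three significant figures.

Mass balance: C = (472.0·11.00 + 86.60·525.0) / 558.6 = 50660/558.6 = 90.69 mg/L.
Travel time t = 30.9·1000 / 0.66 = 46820 s = 13.01 h.
Half-life 4.08 d → k = ln 2 / 4.08 = 0.1699 d⁻¹.
After decay, C = 90.69 × e^(−kt) = 90.69 × 0.9121 = 82.71 mg/L.

82.7 mg/L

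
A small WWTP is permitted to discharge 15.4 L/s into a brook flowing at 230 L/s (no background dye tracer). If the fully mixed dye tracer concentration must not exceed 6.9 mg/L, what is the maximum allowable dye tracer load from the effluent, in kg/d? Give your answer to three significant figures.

146 kg/d

Mass balance at the limit: 230.0·0 + 15.40·Cₑ = 245.4·6.9 → Cₑ = 110.0 mg/L.
15.40 L/s = 0.01540 m³/s. Load = 0.01540 m³/s × 110.0 g/m³ × 86 400 s/d = 146.3 kg/d.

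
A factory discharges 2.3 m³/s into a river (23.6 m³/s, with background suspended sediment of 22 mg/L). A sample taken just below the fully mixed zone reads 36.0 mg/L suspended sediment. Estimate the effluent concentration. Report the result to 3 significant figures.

180 mg/L

Mass balance: 23.60·22.00 + 2.300·Cₑ = 25.90·36.00
→ Cₑ = (25.90·36.00 − 23.60·22.00) / 2.300 = 179.7 mg/L.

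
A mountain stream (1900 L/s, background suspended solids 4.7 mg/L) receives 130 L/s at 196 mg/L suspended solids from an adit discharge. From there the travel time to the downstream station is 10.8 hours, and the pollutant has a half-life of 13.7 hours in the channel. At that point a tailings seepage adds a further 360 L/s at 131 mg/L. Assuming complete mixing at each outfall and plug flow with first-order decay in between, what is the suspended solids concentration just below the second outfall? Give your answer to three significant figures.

Mixed concentration C = ΣQC/ΣQ = (1900·4.700 + 130.0·196.0) / 2030 = 34410/2030 = 16.95 mg/L; combined flow 2030 L/s.
Half-life 13.7 h → k = ln 2 / 13.7 = 0.05059 h⁻¹ = 1.214 d⁻¹.
After decay, C = 16.95 × e^(−kt) = 16.95 × 0.5790 = 9.815 mg/L.
At the second outfall, C = (2030·9.815 + 360.0·131.0) / (2030 + 360.0) = 28.07 mg/L.

28.1 mg/L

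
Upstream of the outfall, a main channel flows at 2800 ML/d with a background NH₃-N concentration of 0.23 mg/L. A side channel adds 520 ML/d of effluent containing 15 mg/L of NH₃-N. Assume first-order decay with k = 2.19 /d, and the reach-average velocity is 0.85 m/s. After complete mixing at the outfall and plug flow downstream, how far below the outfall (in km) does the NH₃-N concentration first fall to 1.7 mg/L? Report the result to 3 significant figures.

13.5 km

After mixing, C = (2800·0.2300 + 520.0·15.00) / 3320 = 8444/3320 = 2.543 mg/L.
Set 2.543·exp(−k·t) = 1.7 → t = ln(2.543/1.7)/k = 15890 s = 4.415 h.
Distance = v·t = 0.85·15890 = 13510 m = 13.51 km.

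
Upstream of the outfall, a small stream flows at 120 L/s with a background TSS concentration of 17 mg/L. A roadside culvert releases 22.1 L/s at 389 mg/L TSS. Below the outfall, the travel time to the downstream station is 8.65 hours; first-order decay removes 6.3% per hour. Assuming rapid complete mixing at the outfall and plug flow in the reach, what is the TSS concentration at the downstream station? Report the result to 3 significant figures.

Flow-weighted average: C = (120.0·17.00 + 22.10·389.0) / 142.1 = 10640/142.1 = 74.86 mg/L.
6.3%/h lost → k = −ln(1 − 0.063) = 0.06507 h⁻¹.
First-order decay: C = 74.86·exp(−k·t) = 74.86·0.5696 = 42.64 mg/L.

42.6 mg/L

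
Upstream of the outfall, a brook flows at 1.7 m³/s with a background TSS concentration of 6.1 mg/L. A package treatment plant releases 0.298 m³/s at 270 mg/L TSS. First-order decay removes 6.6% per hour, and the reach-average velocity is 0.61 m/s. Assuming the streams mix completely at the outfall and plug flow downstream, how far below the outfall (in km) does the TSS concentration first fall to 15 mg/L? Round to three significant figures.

Mass balance: C = (1.700·6.100 + 0.2980·270.0) / 1.998 = 90.83/1.998 = 45.46 mg/L.
6.6%/h lost → k = −ln(1 − 0.066) = 0.06828 h⁻¹.
Set 45.46·exp(−k·t) = 15 → t = ln(45.46/15)/k = 58460 s = 16.24 h.
Distance = v·t = 0.61·58460 = 35660 m = 35.66 km.

35.7 km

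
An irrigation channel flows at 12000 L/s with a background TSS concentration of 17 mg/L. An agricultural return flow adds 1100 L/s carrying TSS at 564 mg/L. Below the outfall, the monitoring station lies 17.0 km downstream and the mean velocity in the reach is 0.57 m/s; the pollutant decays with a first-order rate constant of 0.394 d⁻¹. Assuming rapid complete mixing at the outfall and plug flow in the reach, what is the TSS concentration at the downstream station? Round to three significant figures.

54.9 mg/L

Conservation of mass: C = (12000·17.00 + 1100·564.0) / 13100 = 824400/13100 = 62.93 mg/L.
Travel time t = 17.0·1000 / 0.57 = 29820 s = 8.285 h.
After decay, C = 62.93 × e^(−kt) = 62.93 × 0.8728 = 54.93 mg/L.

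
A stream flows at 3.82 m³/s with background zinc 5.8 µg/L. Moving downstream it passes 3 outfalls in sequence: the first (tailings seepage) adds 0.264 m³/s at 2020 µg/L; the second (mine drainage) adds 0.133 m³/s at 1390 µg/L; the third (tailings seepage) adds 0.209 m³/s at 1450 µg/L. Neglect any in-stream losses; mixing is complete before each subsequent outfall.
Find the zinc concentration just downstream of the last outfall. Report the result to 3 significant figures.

236 µg/L

Outfall 1: combined Q = 4.084 m³/s; C = (3.820·5.800 + 0.2640·2020)/4.084 = 136.0 µg/L.
Outfall 2: combined Q = 4.217 m³/s; C = (4.084·136.0 + 0.1330·1390)/4.217 = 175.6 µg/L.
Outfall 3: combined Q = 4.426 m³/s; C = (4.217·175.6 + 0.2090·1450)/4.426 = 235.7 µg/L.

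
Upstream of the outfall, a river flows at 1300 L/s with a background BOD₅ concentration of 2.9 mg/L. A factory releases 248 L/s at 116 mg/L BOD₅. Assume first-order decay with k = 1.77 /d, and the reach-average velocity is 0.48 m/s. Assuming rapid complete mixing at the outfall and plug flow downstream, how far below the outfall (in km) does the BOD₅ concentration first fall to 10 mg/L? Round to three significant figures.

Conservation of mass: C = (1300·2.900 + 248.0·116.0) / 1548 = 32540/1548 = 21.02 mg/L.
Set 21.02·exp(−k·t) = 10 → t = ln(21.02/10)/k = 36260 s = 10.07 h.
Distance = v·t = 0.48·36260 = 17410 m = 17.41 km.

17.4 km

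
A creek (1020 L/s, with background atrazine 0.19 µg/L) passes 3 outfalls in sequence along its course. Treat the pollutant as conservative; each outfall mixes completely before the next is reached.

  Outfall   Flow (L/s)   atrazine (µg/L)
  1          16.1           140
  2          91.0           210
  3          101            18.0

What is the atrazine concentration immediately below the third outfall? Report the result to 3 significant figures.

Outfall 1: combined Q = 1036 L/s; C = (1020·0.1900 + 16.10·140.0)/1036 = 2.363 µg/L.
Outfall 2: combined Q = 1127 L/s; C = (1036·2.363 + 91.00·210.0)/1127 = 19.13 µg/L.
Outfall 3: combined Q = 1228 L/s; C = (1127·19.13 + 101.0·18.00)/1228 = 19.03 µg/L.

19.0 µg/L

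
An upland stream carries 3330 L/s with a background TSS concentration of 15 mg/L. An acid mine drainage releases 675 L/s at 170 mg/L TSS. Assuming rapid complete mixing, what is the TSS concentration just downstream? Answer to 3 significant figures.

41.1 mg/L

Conservation of mass: C = (3330·15.00 + 675.0·170.0) / 4005 = 164700/4005 = 41.12 mg/L.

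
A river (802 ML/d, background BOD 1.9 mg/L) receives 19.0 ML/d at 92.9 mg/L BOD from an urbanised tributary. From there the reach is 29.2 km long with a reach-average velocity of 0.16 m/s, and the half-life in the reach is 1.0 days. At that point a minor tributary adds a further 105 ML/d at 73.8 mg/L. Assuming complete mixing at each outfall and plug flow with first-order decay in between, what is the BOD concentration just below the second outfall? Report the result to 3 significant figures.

9.19 mg/L

Conservation of mass: C = (802.0·1.900 + 19.00·92.90) / 821.0 = 3289/821.0 = 4.006 mg/L; combined flow 821.0 ML/d.
Travel time t = 29.2·1000 / 0.16 = 182500 s = 50.69 h.
Half-life 1.0 d → k = ln 2 / 1.0 = 0.6931 d⁻¹.
First-order decay: C = 4.006·exp(−k·t) = 4.006·0.2313 = 0.9265 mg/L.
Second outfall: C = (821.0·0.9265 + 105.0·73.80)/926.0 = 9.190 mg/L.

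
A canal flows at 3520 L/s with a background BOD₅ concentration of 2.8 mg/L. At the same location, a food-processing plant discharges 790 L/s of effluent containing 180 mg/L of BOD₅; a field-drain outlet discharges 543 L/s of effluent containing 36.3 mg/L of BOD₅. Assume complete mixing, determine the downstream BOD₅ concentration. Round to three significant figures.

Mass balance: C = (3520·2.800 + 790.0·180.0 + 543.0·36.30) / 4853 = 171800/4853 = 35.39 mg/L.

35.4 mg/L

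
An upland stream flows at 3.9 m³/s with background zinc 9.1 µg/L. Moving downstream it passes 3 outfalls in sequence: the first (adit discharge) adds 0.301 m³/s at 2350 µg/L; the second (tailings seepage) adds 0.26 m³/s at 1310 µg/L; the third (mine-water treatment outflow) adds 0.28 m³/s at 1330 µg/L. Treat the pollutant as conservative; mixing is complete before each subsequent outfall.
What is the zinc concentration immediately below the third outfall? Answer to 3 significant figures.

307 µg/L

Outfall 1: combined Q = 4.201 m³/s; C = (3.900·9.100 + 0.3010·2350)/4.201 = 176.8 µg/L.
Outfall 2: combined Q = 4.461 m³/s; C = (4.201·176.8 + 0.2600·1310)/4.461 = 242.9 µg/L.
Outfall 3: combined Q = 4.741 m³/s; C = (4.461·242.9 + 0.2800·1330)/4.741 = 307.1 µg/L.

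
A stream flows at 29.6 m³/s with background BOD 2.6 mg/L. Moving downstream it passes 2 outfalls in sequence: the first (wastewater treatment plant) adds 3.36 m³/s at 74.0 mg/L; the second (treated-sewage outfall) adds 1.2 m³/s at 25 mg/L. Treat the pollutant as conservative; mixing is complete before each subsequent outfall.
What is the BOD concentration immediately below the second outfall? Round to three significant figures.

10.4 mg/L

After outfall 1: Q = 29.60 + 3.360 = 32.96 m³/s; C = (29.60·2.600 + 3.360·74.00)/32.96 = 9.879 mg/L.
After outfall 2: Q = 32.96 + 1.200 = 34.16 m³/s; C = (32.96·9.879 + 1.200·25.00)/34.16 = 10.41 mg/L.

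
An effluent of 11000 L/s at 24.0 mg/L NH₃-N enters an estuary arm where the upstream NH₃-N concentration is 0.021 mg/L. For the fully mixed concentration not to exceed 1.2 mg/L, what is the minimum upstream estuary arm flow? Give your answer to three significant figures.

Set C_mix = 1.2: (Q·0.02100 + 11000·24.00) / (Q + 11000) = 1.2
→ Q = 11000·(24.00 − 1.2)/(1.2 − 0.02100) = 212700 L/s.

213000 L/s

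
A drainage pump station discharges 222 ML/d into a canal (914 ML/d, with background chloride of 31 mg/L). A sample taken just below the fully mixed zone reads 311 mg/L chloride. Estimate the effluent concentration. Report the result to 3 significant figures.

1460 mg/L

Mass balance: 914.0·31.00 + 222.0·Cₑ = 1136·311.0
→ Cₑ = (1136·311.0 − 914.0·31.00) / 222.0 = 1464 mg/L.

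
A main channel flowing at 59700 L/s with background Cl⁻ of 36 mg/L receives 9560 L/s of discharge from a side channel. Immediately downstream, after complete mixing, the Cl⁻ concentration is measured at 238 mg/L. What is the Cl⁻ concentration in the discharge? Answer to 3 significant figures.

Mass balance: 59700·36.00 + 9560·Cₑ = 69260·238.0
→ Cₑ = (69260·238.0 − 59700·36.00) / 9560 = 1499 mg/L.

1500 mg/L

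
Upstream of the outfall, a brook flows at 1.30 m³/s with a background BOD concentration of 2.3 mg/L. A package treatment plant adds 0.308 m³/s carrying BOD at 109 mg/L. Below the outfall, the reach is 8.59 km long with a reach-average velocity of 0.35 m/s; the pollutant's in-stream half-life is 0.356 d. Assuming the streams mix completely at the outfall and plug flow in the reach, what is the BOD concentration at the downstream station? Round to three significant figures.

13.1 mg/L

After mixing, C = (1.300·2.300 + 0.3080·109.0) / 1.608 = 36.56/1.608 = 22.74 mg/L.
Travel time t = 8.59·1000 / 0.35 = 24540 s = 6.817 h.
Half-life 0.356 d → k = ln 2 / 0.356 = 1.947 d⁻¹.
Decay over the reach: 22.74·exp(−kt) = 22.74·0.5752 = 13.08 mg/L.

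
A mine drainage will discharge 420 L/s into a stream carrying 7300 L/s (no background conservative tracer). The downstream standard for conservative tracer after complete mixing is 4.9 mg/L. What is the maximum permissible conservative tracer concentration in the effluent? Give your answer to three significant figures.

At the limit, (Qr·Cr + Qe·Cₑ)/(Qr + Qe) = 4.9:
Cₑ = (7720·4.9 − 7300·0) / 420.0 = 90.07 mg/L.

90.1 mg/L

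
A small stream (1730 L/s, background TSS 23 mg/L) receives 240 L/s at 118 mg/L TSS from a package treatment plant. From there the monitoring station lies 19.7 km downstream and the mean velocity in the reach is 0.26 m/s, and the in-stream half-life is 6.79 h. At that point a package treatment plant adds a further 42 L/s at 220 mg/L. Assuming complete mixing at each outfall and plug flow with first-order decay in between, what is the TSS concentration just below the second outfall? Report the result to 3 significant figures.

8.54 mg/L

After mixing, C = (1730·23.00 + 240.0·118.0) / 1970 = 68110/1970 = 34.57 mg/L; combined flow 1970 L/s.
Travel time t = 19.7·1000 / 0.26 = 75770 s = 21.05 h.
Half-life 6.79 h → k = ln 2 / 6.79 = 0.1021 h⁻¹ = 2.450 d⁻¹.
Decay over the reach: 34.57·exp(−kt) = 34.57·0.1167 = 4.033 mg/L.
Second outfall: C = (1970·4.033 + 42.00·220.0)/2012 = 8.541 mg/L.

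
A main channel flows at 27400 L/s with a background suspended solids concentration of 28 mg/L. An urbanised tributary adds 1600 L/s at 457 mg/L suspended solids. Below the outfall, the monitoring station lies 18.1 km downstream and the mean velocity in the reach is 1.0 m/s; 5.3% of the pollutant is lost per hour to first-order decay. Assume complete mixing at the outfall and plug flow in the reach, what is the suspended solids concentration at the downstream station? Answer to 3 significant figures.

39.3 mg/L

Mixed concentration C = ΣQC/ΣQ = (27400·28.00 + 1600·457.0) / 29000 = 1498000/29000 = 51.67 mg/L.
Travel time t = 18.1·1000 / 1.0 = 18100 s = 5.028 h.
5.3%/h lost → k = −ln(1 − 0.053) = 0.05446 h⁻¹.
Applying C = C₀e^(−kt): 51.67 × 0.7605 = 39.29 mg/L.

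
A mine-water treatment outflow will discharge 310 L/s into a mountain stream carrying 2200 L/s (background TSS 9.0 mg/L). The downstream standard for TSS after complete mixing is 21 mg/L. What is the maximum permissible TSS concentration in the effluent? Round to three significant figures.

106 mg/L

At the limit, (Qr·Cr + Qe·Cₑ)/(Qr + Qe) = 21:
Cₑ = (2510·21 − 2200·9.000) / 310.0 = 106.2 mg/L.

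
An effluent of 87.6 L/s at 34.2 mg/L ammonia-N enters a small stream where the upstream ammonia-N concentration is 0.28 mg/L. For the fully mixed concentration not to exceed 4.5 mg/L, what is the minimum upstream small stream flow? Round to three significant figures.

617 L/s

Set C_mix = 4.5: (Q·0.2800 + 87.60·34.20) / (Q + 87.60) = 4.5
→ Q = 87.60·(34.20 − 4.5)/(4.5 − 0.2800) = 616.5 L/s.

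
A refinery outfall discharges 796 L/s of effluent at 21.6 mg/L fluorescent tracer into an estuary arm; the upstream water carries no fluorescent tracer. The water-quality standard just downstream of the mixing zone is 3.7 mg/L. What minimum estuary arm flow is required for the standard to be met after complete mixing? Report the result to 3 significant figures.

3850 L/s

Set C_mix = 3.7: (Q·0 + 796.0·21.60) / (Q + 796.0) = 3.7
→ Q = 796.0·(21.60 − 3.7)/(3.7 − 0) = 3851 L/s.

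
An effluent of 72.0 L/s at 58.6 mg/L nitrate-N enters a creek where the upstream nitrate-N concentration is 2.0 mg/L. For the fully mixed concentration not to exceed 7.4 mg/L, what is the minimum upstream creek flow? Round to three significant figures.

683 L/s

Set C_mix = 7.4: (Q·2.000 + 72.00·58.60) / (Q + 72.00) = 7.4
→ Q = 72.00·(58.60 − 7.4)/(7.4 − 2.000) = 682.7 L/s.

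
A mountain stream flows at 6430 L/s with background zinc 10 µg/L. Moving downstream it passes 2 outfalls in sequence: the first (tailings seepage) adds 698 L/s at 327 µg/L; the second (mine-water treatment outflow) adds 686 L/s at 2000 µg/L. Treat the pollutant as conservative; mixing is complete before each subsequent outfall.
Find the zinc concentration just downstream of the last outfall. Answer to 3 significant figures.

213 µg/L

Outfall 1: combined Q = 7128 L/s; C = (6430·10.00 + 698.0·327.0)/7128 = 41.04 µg/L.
Outfall 2: combined Q = 7814 L/s; C = (7128·41.04 + 686.0·2000)/7814 = 213.0 µg/L.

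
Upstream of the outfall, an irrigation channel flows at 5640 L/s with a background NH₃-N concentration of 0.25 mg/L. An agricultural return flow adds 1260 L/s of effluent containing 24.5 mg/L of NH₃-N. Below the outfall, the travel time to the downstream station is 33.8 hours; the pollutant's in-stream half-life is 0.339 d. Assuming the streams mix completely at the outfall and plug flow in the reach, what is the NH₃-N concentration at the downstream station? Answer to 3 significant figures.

After mixing, C = (5640·0.2500 + 1260·24.50) / 6900 = 32280/6900 = 4.678 mg/L.
Half-life 0.339 d → k = ln 2 / 0.339 = 2.045 d⁻¹.
First-order decay: C = 4.678·exp(−k·t) = 4.678·0.05616 = 0.2627 mg/L.

0.263 mg/L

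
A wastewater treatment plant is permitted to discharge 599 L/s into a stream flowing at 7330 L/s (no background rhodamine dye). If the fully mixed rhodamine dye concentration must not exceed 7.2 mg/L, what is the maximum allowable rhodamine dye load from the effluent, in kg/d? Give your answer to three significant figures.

4930 kg/d

Mass balance at the limit: 7330·0 + 599.0·Cₑ = 7929·7.2 → Cₑ = 95.31 mg/L.
599.0 L/s = 0.5990 m³/s. Load = 0.5990 m³/s × 95.31 g/m³ × 86 400 s/d = 4932 kg/d.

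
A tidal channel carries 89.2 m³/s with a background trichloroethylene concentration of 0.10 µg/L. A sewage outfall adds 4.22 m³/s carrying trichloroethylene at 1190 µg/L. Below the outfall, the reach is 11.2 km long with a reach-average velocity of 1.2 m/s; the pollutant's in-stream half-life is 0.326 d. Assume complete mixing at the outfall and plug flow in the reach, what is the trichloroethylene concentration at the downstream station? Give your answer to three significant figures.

42.8 µg/L

Conservation of mass: C = (89.20·0.1000 + 4.220·1190) / 93.42 = 5031/93.42 = 53.85 µg/L.
Travel time t = 11.2·1000 / 1.2 = 9333 s = 2.593 h.
Half-life 0.326 d → k = ln 2 / 0.326 = 2.126 d⁻¹.
Decay over the reach: 53.85·exp(−kt) = 53.85·0.7948 = 42.80 µg/L.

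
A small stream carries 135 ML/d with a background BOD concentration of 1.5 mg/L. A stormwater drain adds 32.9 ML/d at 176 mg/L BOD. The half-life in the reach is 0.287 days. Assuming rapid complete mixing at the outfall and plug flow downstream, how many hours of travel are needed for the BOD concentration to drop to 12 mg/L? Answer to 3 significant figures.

Flow-weighted average: C = (135.0·1.500 + 32.90·176.0) / 167.9 = 5993/167.9 = 35.69 mg/L.
Half-life 0.287 d → k = ln 2 / 0.287 = 2.415 d⁻¹.
35.69·exp(−k·t) = 12 → t = ln(35.69/12)/k = 39000 s = 10.83 h.

10.8 h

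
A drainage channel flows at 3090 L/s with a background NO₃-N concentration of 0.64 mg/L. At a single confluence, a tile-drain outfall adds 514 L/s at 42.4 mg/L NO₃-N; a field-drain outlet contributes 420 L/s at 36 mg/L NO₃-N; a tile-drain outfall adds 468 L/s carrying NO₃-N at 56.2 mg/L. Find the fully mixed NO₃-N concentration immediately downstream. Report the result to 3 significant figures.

Flow-weighted average: C = (3090·0.6400 + 514.0·42.40 + 420.0·36.00 + 468.0·56.20) / 4492 = 65190/4492 = 14.51 mg/L.

14.5 mg/L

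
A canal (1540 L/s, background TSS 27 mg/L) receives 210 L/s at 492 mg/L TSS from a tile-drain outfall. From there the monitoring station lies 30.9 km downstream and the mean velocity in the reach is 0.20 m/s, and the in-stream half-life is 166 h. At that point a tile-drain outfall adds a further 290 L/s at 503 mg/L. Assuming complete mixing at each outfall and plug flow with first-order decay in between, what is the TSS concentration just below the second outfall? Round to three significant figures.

Flow-weighted average: C = (1540·27.00 + 210.0·492.0) / 1750 = 144900/1750 = 82.80 mg/L; combined flow 1750 L/s.
Travel time t = 30.9·1000 / 0.20 = 154500 s = 42.92 h.
Half-life 166 h → k = ln 2 / 166 = 0.004176 h⁻¹ = 0.1002 d⁻¹.
After decay, C = 82.80 × e^(−kt) = 82.80 × 0.8359 = 69.22 mg/L.
At the second outfall, C = (1750·69.22 + 290.0·503.0) / (1750 + 290.0) = 130.9 mg/L.

131 mg/L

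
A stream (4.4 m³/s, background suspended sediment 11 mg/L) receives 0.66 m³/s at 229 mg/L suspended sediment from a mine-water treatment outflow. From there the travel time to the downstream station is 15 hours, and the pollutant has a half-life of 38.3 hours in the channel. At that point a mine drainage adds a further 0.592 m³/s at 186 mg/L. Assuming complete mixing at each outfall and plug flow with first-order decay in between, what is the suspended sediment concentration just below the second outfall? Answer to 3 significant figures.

Mixed concentration C = ΣQC/ΣQ = (4.400·11.00 + 0.6600·229.0) / 5.060 = 199.5/5.060 = 39.43 mg/L; combined flow 5.060 m³/s.
Half-life 38.3 h → k = ln 2 / 38.3 = 0.01810 h⁻¹ = 0.4343 d⁻¹.
First-order decay: C = 39.43·exp(−k·t) = 39.43·0.7623 = 30.06 mg/L.
At the second outfall, C = (5.060·30.06 + 0.5920·186.0) / (5.060 + 0.5920) = 46.39 mg/L.

46.4 mg/L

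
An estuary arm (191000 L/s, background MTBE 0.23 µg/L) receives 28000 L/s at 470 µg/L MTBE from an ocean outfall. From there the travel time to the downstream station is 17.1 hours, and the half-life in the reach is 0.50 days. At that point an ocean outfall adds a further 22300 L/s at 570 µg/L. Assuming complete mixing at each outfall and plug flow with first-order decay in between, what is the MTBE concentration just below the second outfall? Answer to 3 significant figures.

73.1 µg/L

Flow-weighted average: C = (191000·0.2300 + 28000·470.0) / 219000 = 13200000/219000 = 60.29 µg/L; combined flow 219000 L/s.
Half-life 0.50 d → k = ln 2 / 0.50 = 1.386 d⁻¹.
Decay over the reach: 60.29·exp(−kt) = 60.29·0.3724 = 22.45 µg/L.
At the second outfall, C = (219000·22.45 + 22300·570.0) / (219000 + 22300) = 73.06 µg/L.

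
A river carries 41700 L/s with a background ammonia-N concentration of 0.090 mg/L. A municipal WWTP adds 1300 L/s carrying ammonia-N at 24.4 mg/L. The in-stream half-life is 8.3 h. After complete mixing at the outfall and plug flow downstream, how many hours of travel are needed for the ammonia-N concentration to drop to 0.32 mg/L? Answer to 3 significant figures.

11.3 h

Mass balance: C = (41700·0.09000 + 1300·24.40) / 43000 = 35470/43000 = 0.8250 mg/L.
Half-life 8.3 h → k = ln 2 / 8.3 = 0.08351 h⁻¹ = 2.004 d⁻¹.
0.8250·exp(−k·t) = 0.32 → t = ln(0.8250/0.32)/k = 40820 s = 11.34 h.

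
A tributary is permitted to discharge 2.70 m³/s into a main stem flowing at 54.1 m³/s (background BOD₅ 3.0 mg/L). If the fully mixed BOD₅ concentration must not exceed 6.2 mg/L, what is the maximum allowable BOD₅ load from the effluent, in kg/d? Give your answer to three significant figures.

Mass balance at the limit: 54.10·3.000 + 2.700·Cₑ = 56.80·6.2 → Cₑ = 70.32 mg/L.
Load = 2.700 m³/s × 70.32 g/m³ × 86 400 s/d = 16400 kg/d.

16400 kg/d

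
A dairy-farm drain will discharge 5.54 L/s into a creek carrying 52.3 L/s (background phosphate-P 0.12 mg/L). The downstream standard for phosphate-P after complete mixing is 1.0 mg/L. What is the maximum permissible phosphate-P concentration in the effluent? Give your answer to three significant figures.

At the limit, (Qr·Cr + Qe·Cₑ)/(Qr + Qe) = 1.0:
Cₑ = (57.84·1.0 − 52.30·0.1200) / 5.540 = 9.308 mg/L.

9.31 mg/L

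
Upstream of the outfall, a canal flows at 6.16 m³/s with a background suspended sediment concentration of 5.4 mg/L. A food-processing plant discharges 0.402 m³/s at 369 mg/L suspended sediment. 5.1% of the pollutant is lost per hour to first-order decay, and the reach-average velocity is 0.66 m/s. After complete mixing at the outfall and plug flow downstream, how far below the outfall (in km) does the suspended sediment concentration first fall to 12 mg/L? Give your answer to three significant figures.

Flow-weighted average: C = (6.160·5.400 + 0.4020·369.0) / 6.562 = 181.6/6.562 = 27.67 mg/L.
5.1%/h lost → k = −ln(1 − 0.051) = 0.05235 h⁻¹.
Set 27.67·exp(−k·t) = 12 → t = ln(27.67/12)/k = 57470 s = 15.96 h.
Distance = v·t = 0.66·57470 = 37930 m = 37.93 km.

37.9 km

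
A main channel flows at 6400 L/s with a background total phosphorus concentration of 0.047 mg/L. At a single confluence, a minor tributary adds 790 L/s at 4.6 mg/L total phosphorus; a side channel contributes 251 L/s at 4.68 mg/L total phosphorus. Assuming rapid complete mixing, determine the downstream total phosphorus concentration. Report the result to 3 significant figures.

0.687 mg/L

After mixing, C = (6400·0.04700 + 790.0·4.600 + 251.0·4.680) / 7441 = 5109/7441 = 0.6867 mg/L.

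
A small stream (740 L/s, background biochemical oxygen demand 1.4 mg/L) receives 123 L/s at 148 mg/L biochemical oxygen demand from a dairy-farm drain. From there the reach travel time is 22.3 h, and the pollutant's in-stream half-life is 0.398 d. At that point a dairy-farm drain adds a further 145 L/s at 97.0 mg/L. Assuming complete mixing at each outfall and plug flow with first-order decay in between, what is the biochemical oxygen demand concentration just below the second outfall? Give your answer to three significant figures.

17.7 mg/L

Mixed concentration C = ΣQC/ΣQ = (740.0·1.400 + 123.0·148.0) / 863.0 = 19240/863.0 = 22.29 mg/L; combined flow 863.0 L/s.
Half-life 0.398 d → k = ln 2 / 0.398 = 1.742 d⁻¹.
Applying C = C₀e^(−kt): 22.29 × 0.1983 = 4.420 mg/L.
At the second outfall, C = (863.0·4.420 + 145.0·97.00) / (863.0 + 145.0) = 17.74 mg/L.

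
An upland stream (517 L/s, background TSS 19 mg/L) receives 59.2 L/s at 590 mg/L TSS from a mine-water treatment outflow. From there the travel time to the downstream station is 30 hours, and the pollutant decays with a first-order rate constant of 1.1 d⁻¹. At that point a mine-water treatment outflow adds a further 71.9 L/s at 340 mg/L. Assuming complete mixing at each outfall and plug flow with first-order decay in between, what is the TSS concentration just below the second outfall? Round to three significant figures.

After mixing, C = (517.0·19.00 + 59.20·590.0) / 576.2 = 44750/576.2 = 77.67 mg/L; combined flow 576.2 L/s.
First-order decay: C = 77.67·exp(−k·t) = 77.67·0.2528 = 19.64 mg/L.
At the second outfall, C = (576.2·19.64 + 71.90·340.0) / (576.2 + 71.90) = 55.18 mg/L.

55.2 mg/L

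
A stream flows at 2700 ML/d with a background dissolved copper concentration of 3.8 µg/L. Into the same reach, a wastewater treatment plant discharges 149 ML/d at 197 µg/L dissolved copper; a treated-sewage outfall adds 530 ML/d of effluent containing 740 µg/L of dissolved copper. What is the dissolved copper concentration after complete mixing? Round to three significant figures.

128 µg/L

Mixed concentration C = ΣQC/ΣQ = (2700·3.800 + 149.0·197.0 + 530.0·740.0) / 3379 = 431800/3379 = 127.8 µg/L.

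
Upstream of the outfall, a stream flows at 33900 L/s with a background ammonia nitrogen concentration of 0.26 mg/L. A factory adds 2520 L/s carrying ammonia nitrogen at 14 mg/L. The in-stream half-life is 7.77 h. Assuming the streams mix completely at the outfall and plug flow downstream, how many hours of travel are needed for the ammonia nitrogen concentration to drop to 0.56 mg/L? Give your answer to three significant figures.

8.64 h

Flow-weighted average: C = (33900·0.2600 + 2520·14.00) / 36420 = 44090/36420 = 1.211 mg/L.
Half-life 7.77 h → k = ln 2 / 7.77 = 0.08921 h⁻¹ = 2.141 d⁻¹.
1.211·exp(−k·t) = 0.56 → t = ln(1.211/0.56)/k = 31110 s = 8.643 h.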